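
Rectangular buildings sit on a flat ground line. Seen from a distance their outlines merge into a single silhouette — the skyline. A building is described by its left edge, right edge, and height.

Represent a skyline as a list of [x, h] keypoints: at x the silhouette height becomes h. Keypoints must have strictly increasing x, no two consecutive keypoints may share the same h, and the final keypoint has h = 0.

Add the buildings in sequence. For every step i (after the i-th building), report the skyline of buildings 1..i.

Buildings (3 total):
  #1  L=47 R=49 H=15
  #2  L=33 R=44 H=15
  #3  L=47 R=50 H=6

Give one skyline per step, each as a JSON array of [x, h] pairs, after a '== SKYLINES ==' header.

== SKYLINES ==
[[47,15],[49,0]]
[[33,15],[44,0],[47,15],[49,0]]
[[33,15],[44,0],[47,15],[49,6],[50,0]]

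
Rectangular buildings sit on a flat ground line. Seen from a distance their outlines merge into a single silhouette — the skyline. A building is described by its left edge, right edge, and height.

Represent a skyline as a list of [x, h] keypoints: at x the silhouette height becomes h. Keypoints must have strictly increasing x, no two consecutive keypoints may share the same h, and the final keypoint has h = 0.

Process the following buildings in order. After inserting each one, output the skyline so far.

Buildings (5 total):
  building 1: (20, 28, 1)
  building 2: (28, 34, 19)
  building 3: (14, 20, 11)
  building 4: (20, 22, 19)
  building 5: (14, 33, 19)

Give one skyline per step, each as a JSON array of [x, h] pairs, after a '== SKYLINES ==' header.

== SKYLINES ==
[[20,1],[28,0]]
[[20,1],[28,19],[34,0]]
[[14,11],[20,1],[28,19],[34,0]]
[[14,11],[20,19],[22,1],[28,19],[34,0]]
[[14,19],[34,0]]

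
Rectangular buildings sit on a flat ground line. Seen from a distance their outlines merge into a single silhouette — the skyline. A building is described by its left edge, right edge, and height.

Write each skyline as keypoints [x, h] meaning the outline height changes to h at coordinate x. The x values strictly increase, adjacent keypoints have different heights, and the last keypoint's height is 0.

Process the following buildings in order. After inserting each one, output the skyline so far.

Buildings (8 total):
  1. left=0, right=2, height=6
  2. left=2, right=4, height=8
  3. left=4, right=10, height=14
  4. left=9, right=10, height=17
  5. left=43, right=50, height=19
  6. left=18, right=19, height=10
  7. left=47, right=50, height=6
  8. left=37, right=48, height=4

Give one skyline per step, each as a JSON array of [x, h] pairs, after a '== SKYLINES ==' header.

== SKYLINES ==
[[0,6],[2,0]]
[[0,6],[2,8],[4,0]]
[[0,6],[2,8],[4,14],[10,0]]
[[0,6],[2,8],[4,14],[9,17],[10,0]]
[[0,6],[2,8],[4,14],[9,17],[10,0],[43,19],[50,0]]
[[0,6],[2,8],[4,14],[9,17],[10,0],[18,10],[19,0],[43,19],[50,0]]
[[0,6],[2,8],[4,14],[9,17],[10,0],[18,10],[19,0],[43,19],[50,0]]
[[0,6],[2,8],[4,14],[9,17],[10,0],[18,10],[19,0],[37,4],[43,19],[50,0]]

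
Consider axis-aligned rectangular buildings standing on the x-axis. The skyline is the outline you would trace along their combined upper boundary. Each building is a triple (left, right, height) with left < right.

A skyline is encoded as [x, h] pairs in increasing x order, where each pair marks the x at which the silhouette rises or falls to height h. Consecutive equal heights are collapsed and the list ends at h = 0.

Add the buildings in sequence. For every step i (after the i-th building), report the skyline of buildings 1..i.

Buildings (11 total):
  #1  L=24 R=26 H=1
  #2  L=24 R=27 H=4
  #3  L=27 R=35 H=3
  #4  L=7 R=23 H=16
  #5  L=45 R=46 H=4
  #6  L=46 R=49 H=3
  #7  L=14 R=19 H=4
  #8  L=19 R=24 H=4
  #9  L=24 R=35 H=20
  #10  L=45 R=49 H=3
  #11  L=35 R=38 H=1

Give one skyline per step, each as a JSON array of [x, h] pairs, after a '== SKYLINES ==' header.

== SKYLINES ==
[[24,1],[26,0]]
[[24,4],[27,0]]
[[24,4],[27,3],[35,0]]
[[7,16],[23,0],[24,4],[27,3],[35,0]]
[[7,16],[23,0],[24,4],[27,3],[35,0],[45,4],[46,0]]
[[7,16],[23,0],[24,4],[27,3],[35,0],[45,4],[46,3],[49,0]]
[[7,16],[23,0],[24,4],[27,3],[35,0],[45,4],[46,3],[49,0]]
[[7,16],[23,4],[27,3],[35,0],[45,4],[46,3],[49,0]]
[[7,16],[23,4],[24,20],[35,0],[45,4],[46,3],[49,0]]
[[7,16],[23,4],[24,20],[35,0],[45,4],[46,3],[49,0]]
[[7,16],[23,4],[24,20],[35,1],[38,0],[45,4],[46,3],[49,0]]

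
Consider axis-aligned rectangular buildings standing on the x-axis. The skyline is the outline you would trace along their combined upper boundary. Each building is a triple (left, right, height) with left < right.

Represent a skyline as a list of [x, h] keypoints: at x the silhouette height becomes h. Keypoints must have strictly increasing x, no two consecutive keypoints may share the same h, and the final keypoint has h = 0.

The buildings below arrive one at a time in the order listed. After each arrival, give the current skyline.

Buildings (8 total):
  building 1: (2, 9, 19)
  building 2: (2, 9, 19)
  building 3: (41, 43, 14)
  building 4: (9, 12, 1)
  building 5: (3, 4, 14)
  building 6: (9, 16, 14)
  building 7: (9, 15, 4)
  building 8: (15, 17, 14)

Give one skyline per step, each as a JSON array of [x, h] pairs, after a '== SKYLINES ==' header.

== SKYLINES ==
[[2,19],[9,0]]
[[2,19],[9,0]]
[[2,19],[9,0],[41,14],[43,0]]
[[2,19],[9,1],[12,0],[41,14],[43,0]]
[[2,19],[9,1],[12,0],[41,14],[43,0]]
[[2,19],[9,14],[16,0],[41,14],[43,0]]
[[2,19],[9,14],[16,0],[41,14],[43,0]]
[[2,19],[9,14],[17,0],[41,14],[43,0]]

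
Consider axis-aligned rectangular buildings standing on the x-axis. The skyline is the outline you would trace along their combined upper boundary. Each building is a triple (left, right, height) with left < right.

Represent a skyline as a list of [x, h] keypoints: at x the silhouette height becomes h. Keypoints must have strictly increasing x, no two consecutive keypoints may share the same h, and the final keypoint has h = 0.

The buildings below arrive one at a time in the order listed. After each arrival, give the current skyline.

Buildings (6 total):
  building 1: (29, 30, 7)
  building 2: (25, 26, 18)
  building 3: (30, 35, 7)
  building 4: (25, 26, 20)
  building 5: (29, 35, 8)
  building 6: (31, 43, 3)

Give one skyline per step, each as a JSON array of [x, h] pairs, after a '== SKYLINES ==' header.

== SKYLINES ==
[[29,7],[30,0]]
[[25,18],[26,0],[29,7],[30,0]]
[[25,18],[26,0],[29,7],[35,0]]
[[25,20],[26,0],[29,7],[35,0]]
[[25,20],[26,0],[29,8],[35,0]]
[[25,20],[26,0],[29,8],[35,3],[43,0]]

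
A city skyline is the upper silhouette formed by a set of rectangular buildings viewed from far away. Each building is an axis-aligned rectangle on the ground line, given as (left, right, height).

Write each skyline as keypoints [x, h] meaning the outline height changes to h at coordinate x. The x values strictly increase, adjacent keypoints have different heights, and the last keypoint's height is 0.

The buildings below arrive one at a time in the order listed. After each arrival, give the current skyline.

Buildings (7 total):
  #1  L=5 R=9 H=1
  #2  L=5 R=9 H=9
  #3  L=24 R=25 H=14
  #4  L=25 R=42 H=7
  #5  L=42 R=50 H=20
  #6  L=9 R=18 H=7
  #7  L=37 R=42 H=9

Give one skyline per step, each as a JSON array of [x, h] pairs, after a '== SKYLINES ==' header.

== SKYLINES ==
[[5,1],[9,0]]
[[5,9],[9,0]]
[[5,9],[9,0],[24,14],[25,0]]
[[5,9],[9,0],[24,14],[25,7],[42,0]]
[[5,9],[9,0],[24,14],[25,7],[42,20],[50,0]]
[[5,9],[9,7],[18,0],[24,14],[25,7],[42,20],[50,0]]
[[5,9],[9,7],[18,0],[24,14],[25,7],[37,9],[42,20],[50,0]]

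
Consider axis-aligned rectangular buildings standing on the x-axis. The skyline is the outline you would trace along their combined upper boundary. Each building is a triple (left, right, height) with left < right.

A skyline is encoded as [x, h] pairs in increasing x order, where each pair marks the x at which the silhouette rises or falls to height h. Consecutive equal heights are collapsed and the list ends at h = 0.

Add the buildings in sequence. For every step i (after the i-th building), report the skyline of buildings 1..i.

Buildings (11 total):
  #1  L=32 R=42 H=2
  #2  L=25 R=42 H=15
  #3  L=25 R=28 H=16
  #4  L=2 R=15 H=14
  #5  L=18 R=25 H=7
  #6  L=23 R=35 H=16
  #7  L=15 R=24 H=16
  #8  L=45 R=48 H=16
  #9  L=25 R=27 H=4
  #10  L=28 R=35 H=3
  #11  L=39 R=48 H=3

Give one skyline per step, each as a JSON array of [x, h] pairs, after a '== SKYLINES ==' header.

== SKYLINES ==
[[32,2],[42,0]]
[[25,15],[42,0]]
[[25,16],[28,15],[42,0]]
[[2,14],[15,0],[25,16],[28,15],[42,0]]
[[2,14],[15,0],[18,7],[25,16],[28,15],[42,0]]
[[2,14],[15,0],[18,7],[23,16],[35,15],[42,0]]
[[2,14],[15,16],[35,15],[42,0]]
[[2,14],[15,16],[35,15],[42,0],[45,16],[48,0]]
[[2,14],[15,16],[35,15],[42,0],[45,16],[48,0]]
[[2,14],[15,16],[35,15],[42,0],[45,16],[48,0]]
[[2,14],[15,16],[35,15],[42,3],[45,16],[48,0]]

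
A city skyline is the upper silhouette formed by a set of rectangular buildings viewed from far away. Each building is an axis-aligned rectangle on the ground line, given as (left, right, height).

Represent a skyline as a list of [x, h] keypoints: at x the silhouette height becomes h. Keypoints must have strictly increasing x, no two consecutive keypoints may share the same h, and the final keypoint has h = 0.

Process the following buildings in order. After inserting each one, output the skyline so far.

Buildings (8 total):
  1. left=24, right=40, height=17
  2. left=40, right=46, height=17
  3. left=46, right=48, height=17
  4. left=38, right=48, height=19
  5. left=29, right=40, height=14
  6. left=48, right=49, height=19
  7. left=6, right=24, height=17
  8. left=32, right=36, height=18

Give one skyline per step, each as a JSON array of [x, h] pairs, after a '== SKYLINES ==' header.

== SKYLINES ==
[[24,17],[40,0]]
[[24,17],[46,0]]
[[24,17],[48,0]]
[[24,17],[38,19],[48,0]]
[[24,17],[38,19],[48,0]]
[[24,17],[38,19],[49,0]]
[[6,17],[38,19],[49,0]]
[[6,17],[32,18],[36,17],[38,19],[49,0]]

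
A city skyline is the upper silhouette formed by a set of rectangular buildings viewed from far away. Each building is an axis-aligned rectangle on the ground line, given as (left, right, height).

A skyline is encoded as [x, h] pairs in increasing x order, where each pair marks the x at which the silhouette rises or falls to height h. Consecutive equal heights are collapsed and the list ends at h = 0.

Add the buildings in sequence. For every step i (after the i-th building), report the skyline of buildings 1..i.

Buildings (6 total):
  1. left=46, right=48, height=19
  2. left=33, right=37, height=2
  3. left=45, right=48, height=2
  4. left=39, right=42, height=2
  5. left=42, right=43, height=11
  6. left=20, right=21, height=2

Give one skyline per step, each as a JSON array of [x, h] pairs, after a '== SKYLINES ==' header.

== SKYLINES ==
[[46,19],[48,0]]
[[33,2],[37,0],[46,19],[48,0]]
[[33,2],[37,0],[45,2],[46,19],[48,0]]
[[33,2],[37,0],[39,2],[42,0],[45,2],[46,19],[48,0]]
[[33,2],[37,0],[39,2],[42,11],[43,0],[45,2],[46,19],[48,0]]
[[20,2],[21,0],[33,2],[37,0],[39,2],[42,11],[43,0],[45,2],[46,19],[48,0]]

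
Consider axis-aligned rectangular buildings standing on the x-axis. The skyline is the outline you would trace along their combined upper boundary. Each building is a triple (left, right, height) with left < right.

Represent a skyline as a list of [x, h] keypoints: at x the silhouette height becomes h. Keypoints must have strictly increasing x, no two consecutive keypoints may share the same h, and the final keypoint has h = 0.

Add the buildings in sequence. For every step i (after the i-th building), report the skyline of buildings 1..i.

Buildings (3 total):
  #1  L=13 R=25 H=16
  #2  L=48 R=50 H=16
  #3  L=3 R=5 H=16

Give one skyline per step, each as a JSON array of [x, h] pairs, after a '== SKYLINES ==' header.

== SKYLINES ==
[[13,16],[25,0]]
[[13,16],[25,0],[48,16],[50,0]]
[[3,16],[5,0],[13,16],[25,0],[48,16],[50,0]]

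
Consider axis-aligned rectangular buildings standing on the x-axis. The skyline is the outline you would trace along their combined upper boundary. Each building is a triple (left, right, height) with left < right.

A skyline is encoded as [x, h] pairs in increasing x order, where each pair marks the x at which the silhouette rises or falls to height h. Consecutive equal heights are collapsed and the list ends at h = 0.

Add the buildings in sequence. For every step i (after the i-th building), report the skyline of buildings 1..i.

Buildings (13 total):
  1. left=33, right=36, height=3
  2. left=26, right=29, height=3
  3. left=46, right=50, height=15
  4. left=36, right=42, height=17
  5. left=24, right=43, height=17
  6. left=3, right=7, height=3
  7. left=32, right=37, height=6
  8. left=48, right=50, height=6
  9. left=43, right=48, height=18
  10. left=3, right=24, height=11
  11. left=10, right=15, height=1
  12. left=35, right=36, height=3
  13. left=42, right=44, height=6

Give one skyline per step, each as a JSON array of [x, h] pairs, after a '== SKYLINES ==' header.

== SKYLINES ==
[[33,3],[36,0]]
[[26,3],[29,0],[33,3],[36,0]]
[[26,3],[29,0],[33,3],[36,0],[46,15],[50,0]]
[[26,3],[29,0],[33,3],[36,17],[42,0],[46,15],[50,0]]
[[24,17],[43,0],[46,15],[50,0]]
[[3,3],[7,0],[24,17],[43,0],[46,15],[50,0]]
[[3,3],[7,0],[24,17],[43,0],[46,15],[50,0]]
[[3,3],[7,0],[24,17],[43,0],[46,15],[50,0]]
[[3,3],[7,0],[24,17],[43,18],[48,15],[50,0]]
[[3,11],[24,17],[43,18],[48,15],[50,0]]
[[3,11],[24,17],[43,18],[48,15],[50,0]]
[[3,11],[24,17],[43,18],[48,15],[50,0]]
[[3,11],[24,17],[43,18],[48,15],[50,0]]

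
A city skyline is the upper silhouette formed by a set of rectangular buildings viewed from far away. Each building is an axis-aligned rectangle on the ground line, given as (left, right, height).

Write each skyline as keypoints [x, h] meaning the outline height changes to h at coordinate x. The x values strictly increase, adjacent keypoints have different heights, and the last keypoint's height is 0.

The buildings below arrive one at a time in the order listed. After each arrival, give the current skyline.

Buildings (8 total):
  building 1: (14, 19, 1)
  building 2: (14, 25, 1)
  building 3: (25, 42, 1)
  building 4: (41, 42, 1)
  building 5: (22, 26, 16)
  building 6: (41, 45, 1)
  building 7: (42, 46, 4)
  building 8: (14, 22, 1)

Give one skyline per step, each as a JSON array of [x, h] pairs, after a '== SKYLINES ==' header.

== SKYLINES ==
[[14,1],[19,0]]
[[14,1],[25,0]]
[[14,1],[42,0]]
[[14,1],[42,0]]
[[14,1],[22,16],[26,1],[42,0]]
[[14,1],[22,16],[26,1],[45,0]]
[[14,1],[22,16],[26,1],[42,4],[46,0]]
[[14,1],[22,16],[26,1],[42,4],[46,0]]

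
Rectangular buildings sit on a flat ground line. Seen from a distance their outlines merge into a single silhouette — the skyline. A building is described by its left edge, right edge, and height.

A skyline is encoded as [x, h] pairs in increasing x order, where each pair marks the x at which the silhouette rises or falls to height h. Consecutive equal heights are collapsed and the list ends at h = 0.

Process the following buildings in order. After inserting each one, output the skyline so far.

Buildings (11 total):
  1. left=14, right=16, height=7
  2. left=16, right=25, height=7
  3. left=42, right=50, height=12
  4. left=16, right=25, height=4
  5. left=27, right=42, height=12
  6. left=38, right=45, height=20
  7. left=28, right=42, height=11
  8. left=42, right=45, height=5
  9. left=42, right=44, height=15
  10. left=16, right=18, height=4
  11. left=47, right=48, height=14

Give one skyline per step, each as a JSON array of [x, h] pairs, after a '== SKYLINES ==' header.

== SKYLINES ==
[[14,7],[16,0]]
[[14,7],[25,0]]
[[14,7],[25,0],[42,12],[50,0]]
[[14,7],[25,0],[42,12],[50,0]]
[[14,7],[25,0],[27,12],[50,0]]
[[14,7],[25,0],[27,12],[38,20],[45,12],[50,0]]
[[14,7],[25,0],[27,12],[38,20],[45,12],[50,0]]
[[14,7],[25,0],[27,12],[38,20],[45,12],[50,0]]
[[14,7],[25,0],[27,12],[38,20],[45,12],[50,0]]
[[14,7],[25,0],[27,12],[38,20],[45,12],[50,0]]
[[14,7],[25,0],[27,12],[38,20],[45,12],[47,14],[48,12],[50,0]]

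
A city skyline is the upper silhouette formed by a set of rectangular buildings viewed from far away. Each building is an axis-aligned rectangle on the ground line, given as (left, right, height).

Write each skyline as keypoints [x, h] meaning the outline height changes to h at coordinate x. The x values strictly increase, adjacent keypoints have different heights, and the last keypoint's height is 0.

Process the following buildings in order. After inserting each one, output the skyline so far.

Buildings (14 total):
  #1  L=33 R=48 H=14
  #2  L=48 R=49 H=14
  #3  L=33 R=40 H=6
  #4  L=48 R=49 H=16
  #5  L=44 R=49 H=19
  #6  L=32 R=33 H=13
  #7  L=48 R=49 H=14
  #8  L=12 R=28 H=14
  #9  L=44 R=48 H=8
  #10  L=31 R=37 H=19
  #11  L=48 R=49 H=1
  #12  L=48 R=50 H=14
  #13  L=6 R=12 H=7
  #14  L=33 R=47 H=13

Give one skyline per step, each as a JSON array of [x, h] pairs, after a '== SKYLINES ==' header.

== SKYLINES ==
[[33,14],[48,0]]
[[33,14],[49,0]]
[[33,14],[49,0]]
[[33,14],[48,16],[49,0]]
[[33,14],[44,19],[49,0]]
[[32,13],[33,14],[44,19],[49,0]]
[[32,13],[33,14],[44,19],[49,0]]
[[12,14],[28,0],[32,13],[33,14],[44,19],[49,0]]
[[12,14],[28,0],[32,13],[33,14],[44,19],[49,0]]
[[12,14],[28,0],[31,19],[37,14],[44,19],[49,0]]
[[12,14],[28,0],[31,19],[37,14],[44,19],[49,0]]
[[12,14],[28,0],[31,19],[37,14],[44,19],[49,14],[50,0]]
[[6,7],[12,14],[28,0],[31,19],[37,14],[44,19],[49,14],[50,0]]
[[6,7],[12,14],[28,0],[31,19],[37,14],[44,19],[49,14],[50,0]]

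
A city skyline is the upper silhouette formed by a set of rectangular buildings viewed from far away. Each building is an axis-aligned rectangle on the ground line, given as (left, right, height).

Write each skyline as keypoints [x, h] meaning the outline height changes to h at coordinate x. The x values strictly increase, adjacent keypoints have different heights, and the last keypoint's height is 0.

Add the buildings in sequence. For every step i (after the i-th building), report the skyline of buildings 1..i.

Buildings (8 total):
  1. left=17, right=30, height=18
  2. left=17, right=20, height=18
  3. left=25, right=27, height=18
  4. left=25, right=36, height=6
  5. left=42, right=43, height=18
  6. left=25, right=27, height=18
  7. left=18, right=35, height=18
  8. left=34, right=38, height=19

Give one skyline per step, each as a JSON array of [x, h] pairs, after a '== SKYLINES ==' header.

== SKYLINES ==
[[17,18],[30,0]]
[[17,18],[30,0]]
[[17,18],[30,0]]
[[17,18],[30,6],[36,0]]
[[17,18],[30,6],[36,0],[42,18],[43,0]]
[[17,18],[30,6],[36,0],[42,18],[43,0]]
[[17,18],[35,6],[36,0],[42,18],[43,0]]
[[17,18],[34,19],[38,0],[42,18],[43,0]]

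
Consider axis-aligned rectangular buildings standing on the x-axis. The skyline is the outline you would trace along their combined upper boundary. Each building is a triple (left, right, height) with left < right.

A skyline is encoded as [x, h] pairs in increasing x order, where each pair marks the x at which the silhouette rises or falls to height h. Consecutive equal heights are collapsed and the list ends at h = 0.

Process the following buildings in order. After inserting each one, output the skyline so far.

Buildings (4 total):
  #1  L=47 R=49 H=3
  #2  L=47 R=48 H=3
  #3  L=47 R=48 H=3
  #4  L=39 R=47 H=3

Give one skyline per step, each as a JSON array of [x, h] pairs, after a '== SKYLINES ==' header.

== SKYLINES ==
[[47,3],[49,0]]
[[47,3],[49,0]]
[[47,3],[49,0]]
[[39,3],[49,0]]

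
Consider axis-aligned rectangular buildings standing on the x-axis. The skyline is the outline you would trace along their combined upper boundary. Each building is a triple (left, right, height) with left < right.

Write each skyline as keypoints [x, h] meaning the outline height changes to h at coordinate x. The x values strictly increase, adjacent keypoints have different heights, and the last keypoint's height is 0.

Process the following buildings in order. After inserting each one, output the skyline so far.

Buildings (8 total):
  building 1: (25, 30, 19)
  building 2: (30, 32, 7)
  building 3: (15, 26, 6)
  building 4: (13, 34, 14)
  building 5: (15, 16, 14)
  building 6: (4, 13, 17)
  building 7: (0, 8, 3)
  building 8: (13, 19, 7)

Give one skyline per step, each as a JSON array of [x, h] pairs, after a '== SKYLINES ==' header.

== SKYLINES ==
[[25,19],[30,0]]
[[25,19],[30,7],[32,0]]
[[15,6],[25,19],[30,7],[32,0]]
[[13,14],[25,19],[30,14],[34,0]]
[[13,14],[25,19],[30,14],[34,0]]
[[4,17],[13,14],[25,19],[30,14],[34,0]]
[[0,3],[4,17],[13,14],[25,19],[30,14],[34,0]]
[[0,3],[4,17],[13,14],[25,19],[30,14],[34,0]]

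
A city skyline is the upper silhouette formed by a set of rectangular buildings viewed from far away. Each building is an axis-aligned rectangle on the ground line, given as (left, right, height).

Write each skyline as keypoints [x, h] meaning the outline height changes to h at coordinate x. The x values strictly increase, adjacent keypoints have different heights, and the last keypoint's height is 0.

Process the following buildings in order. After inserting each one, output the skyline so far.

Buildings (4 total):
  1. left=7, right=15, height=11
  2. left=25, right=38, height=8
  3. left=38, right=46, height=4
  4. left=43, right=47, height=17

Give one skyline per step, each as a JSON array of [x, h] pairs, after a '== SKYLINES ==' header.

== SKYLINES ==
[[7,11],[15,0]]
[[7,11],[15,0],[25,8],[38,0]]
[[7,11],[15,0],[25,8],[38,4],[46,0]]
[[7,11],[15,0],[25,8],[38,4],[43,17],[47,0]]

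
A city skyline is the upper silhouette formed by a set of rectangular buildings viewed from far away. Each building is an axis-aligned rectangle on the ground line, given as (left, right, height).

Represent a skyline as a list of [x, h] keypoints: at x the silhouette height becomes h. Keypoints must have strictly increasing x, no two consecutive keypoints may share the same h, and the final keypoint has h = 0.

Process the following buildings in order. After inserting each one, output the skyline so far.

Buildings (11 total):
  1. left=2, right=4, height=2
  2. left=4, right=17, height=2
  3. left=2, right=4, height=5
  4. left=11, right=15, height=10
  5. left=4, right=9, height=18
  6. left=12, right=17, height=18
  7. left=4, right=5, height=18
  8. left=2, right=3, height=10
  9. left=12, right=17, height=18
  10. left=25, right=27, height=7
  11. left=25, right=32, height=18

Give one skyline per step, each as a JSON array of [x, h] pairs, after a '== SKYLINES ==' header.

== SKYLINES ==
[[2,2],[4,0]]
[[2,2],[17,0]]
[[2,5],[4,2],[17,0]]
[[2,5],[4,2],[11,10],[15,2],[17,0]]
[[2,5],[4,18],[9,2],[11,10],[15,2],[17,0]]
[[2,5],[4,18],[9,2],[11,10],[12,18],[17,0]]
[[2,5],[4,18],[9,2],[11,10],[12,18],[17,0]]
[[2,10],[3,5],[4,18],[9,2],[11,10],[12,18],[17,0]]
[[2,10],[3,5],[4,18],[9,2],[11,10],[12,18],[17,0]]
[[2,10],[3,5],[4,18],[9,2],[11,10],[12,18],[17,0],[25,7],[27,0]]
[[2,10],[3,5],[4,18],[9,2],[11,10],[12,18],[17,0],[25,18],[32,0]]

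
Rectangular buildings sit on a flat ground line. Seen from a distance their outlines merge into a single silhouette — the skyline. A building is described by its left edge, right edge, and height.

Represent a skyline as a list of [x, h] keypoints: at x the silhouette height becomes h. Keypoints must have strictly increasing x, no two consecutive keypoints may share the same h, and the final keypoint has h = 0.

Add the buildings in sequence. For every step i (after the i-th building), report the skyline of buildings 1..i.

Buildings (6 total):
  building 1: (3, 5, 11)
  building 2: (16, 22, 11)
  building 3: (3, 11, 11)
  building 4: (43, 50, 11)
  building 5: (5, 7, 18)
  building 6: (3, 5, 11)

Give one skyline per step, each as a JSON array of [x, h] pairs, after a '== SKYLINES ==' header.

== SKYLINES ==
[[3,11],[5,0]]
[[3,11],[5,0],[16,11],[22,0]]
[[3,11],[11,0],[16,11],[22,0]]
[[3,11],[11,0],[16,11],[22,0],[43,11],[50,0]]
[[3,11],[5,18],[7,11],[11,0],[16,11],[22,0],[43,11],[50,0]]
[[3,11],[5,18],[7,11],[11,0],[16,11],[22,0],[43,11],[50,0]]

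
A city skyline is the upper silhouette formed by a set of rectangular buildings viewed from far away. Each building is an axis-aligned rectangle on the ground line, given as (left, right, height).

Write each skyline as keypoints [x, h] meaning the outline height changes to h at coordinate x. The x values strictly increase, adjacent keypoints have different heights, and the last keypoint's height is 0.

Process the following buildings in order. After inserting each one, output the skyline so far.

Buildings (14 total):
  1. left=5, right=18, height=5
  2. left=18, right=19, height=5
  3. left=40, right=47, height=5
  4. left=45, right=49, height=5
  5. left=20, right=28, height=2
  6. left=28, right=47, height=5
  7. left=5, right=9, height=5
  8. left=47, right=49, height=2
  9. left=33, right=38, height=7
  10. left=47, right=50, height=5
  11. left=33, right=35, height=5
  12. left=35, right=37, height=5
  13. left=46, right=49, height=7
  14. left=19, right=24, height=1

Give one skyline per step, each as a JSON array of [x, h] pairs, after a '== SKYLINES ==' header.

== SKYLINES ==
[[5,5],[18,0]]
[[5,5],[19,0]]
[[5,5],[19,0],[40,5],[47,0]]
[[5,5],[19,0],[40,5],[49,0]]
[[5,5],[19,0],[20,2],[28,0],[40,5],[49,0]]
[[5,5],[19,0],[20,2],[28,5],[49,0]]
[[5,5],[19,0],[20,2],[28,5],[49,0]]
[[5,5],[19,0],[20,2],[28,5],[49,0]]
[[5,5],[19,0],[20,2],[28,5],[33,7],[38,5],[49,0]]
[[5,5],[19,0],[20,2],[28,5],[33,7],[38,5],[50,0]]
[[5,5],[19,0],[20,2],[28,5],[33,7],[38,5],[50,0]]
[[5,5],[19,0],[20,2],[28,5],[33,7],[38,5],[50,0]]
[[5,5],[19,0],[20,2],[28,5],[33,7],[38,5],[46,7],[49,5],[50,0]]
[[5,5],[19,1],[20,2],[28,5],[33,7],[38,5],[46,7],[49,5],[50,0]]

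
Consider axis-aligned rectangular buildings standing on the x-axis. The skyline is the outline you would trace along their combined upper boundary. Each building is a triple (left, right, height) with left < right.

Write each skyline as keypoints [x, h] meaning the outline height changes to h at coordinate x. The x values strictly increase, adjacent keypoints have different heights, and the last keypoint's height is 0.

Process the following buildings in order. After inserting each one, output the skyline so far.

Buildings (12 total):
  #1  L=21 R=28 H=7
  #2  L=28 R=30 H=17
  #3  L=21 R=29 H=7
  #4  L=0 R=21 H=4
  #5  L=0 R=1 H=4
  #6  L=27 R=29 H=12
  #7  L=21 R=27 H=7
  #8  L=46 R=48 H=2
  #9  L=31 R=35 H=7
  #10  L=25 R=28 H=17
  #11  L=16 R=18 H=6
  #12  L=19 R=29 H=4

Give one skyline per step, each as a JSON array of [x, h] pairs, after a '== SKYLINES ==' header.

== SKYLINES ==
[[21,7],[28,0]]
[[21,7],[28,17],[30,0]]
[[21,7],[28,17],[30,0]]
[[0,4],[21,7],[28,17],[30,0]]
[[0,4],[21,7],[28,17],[30,0]]
[[0,4],[21,7],[27,12],[28,17],[30,0]]
[[0,4],[21,7],[27,12],[28,17],[30,0]]
[[0,4],[21,7],[27,12],[28,17],[30,0],[46,2],[48,0]]
[[0,4],[21,7],[27,12],[28,17],[30,0],[31,7],[35,0],[46,2],[48,0]]
[[0,4],[21,7],[25,17],[30,0],[31,7],[35,0],[46,2],[48,0]]
[[0,4],[16,6],[18,4],[21,7],[25,17],[30,0],[31,7],[35,0],[46,2],[48,0]]
[[0,4],[16,6],[18,4],[21,7],[25,17],[30,0],[31,7],[35,0],[46,2],[48,0]]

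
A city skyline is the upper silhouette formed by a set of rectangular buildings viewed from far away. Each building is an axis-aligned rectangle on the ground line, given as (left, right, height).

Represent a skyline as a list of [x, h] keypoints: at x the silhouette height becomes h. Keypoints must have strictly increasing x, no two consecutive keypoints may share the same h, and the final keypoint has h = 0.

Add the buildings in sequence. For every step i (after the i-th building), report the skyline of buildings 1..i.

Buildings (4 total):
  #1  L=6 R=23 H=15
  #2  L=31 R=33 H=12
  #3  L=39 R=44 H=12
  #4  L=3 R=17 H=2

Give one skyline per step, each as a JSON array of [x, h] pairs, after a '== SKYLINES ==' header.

== SKYLINES ==
[[6,15],[23,0]]
[[6,15],[23,0],[31,12],[33,0]]
[[6,15],[23,0],[31,12],[33,0],[39,12],[44,0]]
[[3,2],[6,15],[23,0],[31,12],[33,0],[39,12],[44,0]]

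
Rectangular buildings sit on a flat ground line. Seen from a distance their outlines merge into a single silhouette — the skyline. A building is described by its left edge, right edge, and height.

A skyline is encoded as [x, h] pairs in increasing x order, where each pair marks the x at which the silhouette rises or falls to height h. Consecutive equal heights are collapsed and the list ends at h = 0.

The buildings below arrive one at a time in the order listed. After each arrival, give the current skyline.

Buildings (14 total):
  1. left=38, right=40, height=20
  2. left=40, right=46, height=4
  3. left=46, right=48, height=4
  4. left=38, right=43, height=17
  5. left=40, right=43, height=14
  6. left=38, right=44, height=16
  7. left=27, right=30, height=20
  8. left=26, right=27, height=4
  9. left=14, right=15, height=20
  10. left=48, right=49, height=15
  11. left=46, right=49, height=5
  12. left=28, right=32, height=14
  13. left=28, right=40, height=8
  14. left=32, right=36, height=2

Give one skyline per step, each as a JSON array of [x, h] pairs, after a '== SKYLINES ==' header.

== SKYLINES ==
[[38,20],[40,0]]
[[38,20],[40,4],[46,0]]
[[38,20],[40,4],[48,0]]
[[38,20],[40,17],[43,4],[48,0]]
[[38,20],[40,17],[43,4],[48,0]]
[[38,20],[40,17],[43,16],[44,4],[48,0]]
[[27,20],[30,0],[38,20],[40,17],[43,16],[44,4],[48,0]]
[[26,4],[27,20],[30,0],[38,20],[40,17],[43,16],[44,4],[48,0]]
[[14,20],[15,0],[26,4],[27,20],[30,0],[38,20],[40,17],[43,16],[44,4],[48,0]]
[[14,20],[15,0],[26,4],[27,20],[30,0],[38,20],[40,17],[43,16],[44,4],[48,15],[49,0]]
[[14,20],[15,0],[26,4],[27,20],[30,0],[38,20],[40,17],[43,16],[44,4],[46,5],[48,15],[49,0]]
[[14,20],[15,0],[26,4],[27,20],[30,14],[32,0],[38,20],[40,17],[43,16],[44,4],[46,5],[48,15],[49,0]]
[[14,20],[15,0],[26,4],[27,20],[30,14],[32,8],[38,20],[40,17],[43,16],[44,4],[46,5],[48,15],[49,0]]
[[14,20],[15,0],[26,4],[27,20],[30,14],[32,8],[38,20],[40,17],[43,16],[44,4],[46,5],[48,15],[49,0]]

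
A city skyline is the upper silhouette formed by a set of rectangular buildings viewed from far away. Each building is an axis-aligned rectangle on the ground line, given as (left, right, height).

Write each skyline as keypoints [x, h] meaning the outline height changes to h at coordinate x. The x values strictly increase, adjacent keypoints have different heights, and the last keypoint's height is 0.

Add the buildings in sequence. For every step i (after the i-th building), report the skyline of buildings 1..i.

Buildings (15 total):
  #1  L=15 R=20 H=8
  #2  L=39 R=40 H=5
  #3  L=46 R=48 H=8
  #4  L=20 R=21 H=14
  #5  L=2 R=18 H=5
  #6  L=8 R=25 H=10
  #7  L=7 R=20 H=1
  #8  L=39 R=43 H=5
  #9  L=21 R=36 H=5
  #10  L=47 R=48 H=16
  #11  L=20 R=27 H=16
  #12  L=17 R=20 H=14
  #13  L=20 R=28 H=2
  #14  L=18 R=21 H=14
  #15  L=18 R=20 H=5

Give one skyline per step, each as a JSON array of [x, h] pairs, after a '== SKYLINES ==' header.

== SKYLINES ==
[[15,8],[20,0]]
[[15,8],[20,0],[39,5],[40,0]]
[[15,8],[20,0],[39,5],[40,0],[46,8],[48,0]]
[[15,8],[20,14],[21,0],[39,5],[40,0],[46,8],[48,0]]
[[2,5],[15,8],[20,14],[21,0],[39,5],[40,0],[46,8],[48,0]]
[[2,5],[8,10],[20,14],[21,10],[25,0],[39,5],[40,0],[46,8],[48,0]]
[[2,5],[8,10],[20,14],[21,10],[25,0],[39,5],[40,0],[46,8],[48,0]]
[[2,5],[8,10],[20,14],[21,10],[25,0],[39,5],[43,0],[46,8],[48,0]]
[[2,5],[8,10],[20,14],[21,10],[25,5],[36,0],[39,5],[43,0],[46,8],[48,0]]
[[2,5],[8,10],[20,14],[21,10],[25,5],[36,0],[39,5],[43,0],[46,8],[47,16],[48,0]]
[[2,5],[8,10],[20,16],[27,5],[36,0],[39,5],[43,0],[46,8],[47,16],[48,0]]
[[2,5],[8,10],[17,14],[20,16],[27,5],[36,0],[39,5],[43,0],[46,8],[47,16],[48,0]]
[[2,5],[8,10],[17,14],[20,16],[27,5],[36,0],[39,5],[43,0],[46,8],[47,16],[48,0]]
[[2,5],[8,10],[17,14],[20,16],[27,5],[36,0],[39,5],[43,0],[46,8],[47,16],[48,0]]
[[2,5],[8,10],[17,14],[20,16],[27,5],[36,0],[39,5],[43,0],[46,8],[47,16],[48,0]]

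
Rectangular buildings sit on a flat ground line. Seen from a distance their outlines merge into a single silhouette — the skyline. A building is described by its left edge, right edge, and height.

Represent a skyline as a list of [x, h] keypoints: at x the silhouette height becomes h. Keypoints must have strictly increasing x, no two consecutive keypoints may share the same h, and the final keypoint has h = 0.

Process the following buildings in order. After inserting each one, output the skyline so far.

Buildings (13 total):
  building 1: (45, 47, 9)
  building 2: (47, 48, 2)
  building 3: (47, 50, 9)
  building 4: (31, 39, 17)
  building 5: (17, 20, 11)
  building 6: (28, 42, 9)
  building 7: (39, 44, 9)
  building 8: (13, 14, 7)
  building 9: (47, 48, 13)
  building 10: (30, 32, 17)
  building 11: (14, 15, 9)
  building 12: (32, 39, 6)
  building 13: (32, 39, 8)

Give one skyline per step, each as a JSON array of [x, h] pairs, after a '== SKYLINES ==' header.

== SKYLINES ==
[[45,9],[47,0]]
[[45,9],[47,2],[48,0]]
[[45,9],[50,0]]
[[31,17],[39,0],[45,9],[50,0]]
[[17,11],[20,0],[31,17],[39,0],[45,9],[50,0]]
[[17,11],[20,0],[28,9],[31,17],[39,9],[42,0],[45,9],[50,0]]
[[17,11],[20,0],[28,9],[31,17],[39,9],[44,0],[45,9],[50,0]]
[[13,7],[14,0],[17,11],[20,0],[28,9],[31,17],[39,9],[44,0],[45,9],[50,0]]
[[13,7],[14,0],[17,11],[20,0],[28,9],[31,17],[39,9],[44,0],[45,9],[47,13],[48,9],[50,0]]
[[13,7],[14,0],[17,11],[20,0],[28,9],[30,17],[39,9],[44,0],[45,9],[47,13],[48,9],[50,0]]
[[13,7],[14,9],[15,0],[17,11],[20,0],[28,9],[30,17],[39,9],[44,0],[45,9],[47,13],[48,9],[50,0]]
[[13,7],[14,9],[15,0],[17,11],[20,0],[28,9],[30,17],[39,9],[44,0],[45,9],[47,13],[48,9],[50,0]]
[[13,7],[14,9],[15,0],[17,11],[20,0],[28,9],[30,17],[39,9],[44,0],[45,9],[47,13],[48,9],[50,0]]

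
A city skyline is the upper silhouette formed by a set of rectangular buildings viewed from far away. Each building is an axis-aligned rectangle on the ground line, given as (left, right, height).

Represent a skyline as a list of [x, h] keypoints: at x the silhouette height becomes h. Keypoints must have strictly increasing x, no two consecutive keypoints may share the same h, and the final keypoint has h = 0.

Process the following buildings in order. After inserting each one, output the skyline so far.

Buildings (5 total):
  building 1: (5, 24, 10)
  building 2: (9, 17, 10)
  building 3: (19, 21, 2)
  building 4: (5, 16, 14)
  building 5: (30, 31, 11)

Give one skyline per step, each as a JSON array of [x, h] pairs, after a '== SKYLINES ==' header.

== SKYLINES ==
[[5,10],[24,0]]
[[5,10],[24,0]]
[[5,10],[24,0]]
[[5,14],[16,10],[24,0]]
[[5,14],[16,10],[24,0],[30,11],[31,0]]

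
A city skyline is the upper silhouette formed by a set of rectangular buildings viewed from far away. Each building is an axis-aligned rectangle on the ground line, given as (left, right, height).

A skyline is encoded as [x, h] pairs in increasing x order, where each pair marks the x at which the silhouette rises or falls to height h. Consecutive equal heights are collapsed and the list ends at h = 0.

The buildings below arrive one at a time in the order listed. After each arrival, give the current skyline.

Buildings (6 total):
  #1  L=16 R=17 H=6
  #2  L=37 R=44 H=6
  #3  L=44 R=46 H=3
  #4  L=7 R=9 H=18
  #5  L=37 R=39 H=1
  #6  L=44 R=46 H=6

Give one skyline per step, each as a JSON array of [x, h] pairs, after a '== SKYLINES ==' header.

== SKYLINES ==
[[16,6],[17,0]]
[[16,6],[17,0],[37,6],[44,0]]
[[16,6],[17,0],[37,6],[44,3],[46,0]]
[[7,18],[9,0],[16,6],[17,0],[37,6],[44,3],[46,0]]
[[7,18],[9,0],[16,6],[17,0],[37,6],[44,3],[46,0]]
[[7,18],[9,0],[16,6],[17,0],[37,6],[46,0]]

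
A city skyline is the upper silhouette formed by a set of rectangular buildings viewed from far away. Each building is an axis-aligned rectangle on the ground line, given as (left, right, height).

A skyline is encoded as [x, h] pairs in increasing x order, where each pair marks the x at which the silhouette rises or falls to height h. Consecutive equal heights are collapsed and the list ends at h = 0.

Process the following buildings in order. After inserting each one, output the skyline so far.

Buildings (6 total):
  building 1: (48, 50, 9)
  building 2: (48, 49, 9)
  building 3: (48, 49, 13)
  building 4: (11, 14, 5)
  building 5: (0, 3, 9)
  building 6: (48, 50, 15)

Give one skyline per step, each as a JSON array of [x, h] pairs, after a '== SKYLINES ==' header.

== SKYLINES ==
[[48,9],[50,0]]
[[48,9],[50,0]]
[[48,13],[49,9],[50,0]]
[[11,5],[14,0],[48,13],[49,9],[50,0]]
[[0,9],[3,0],[11,5],[14,0],[48,13],[49,9],[50,0]]
[[0,9],[3,0],[11,5],[14,0],[48,15],[50,0]]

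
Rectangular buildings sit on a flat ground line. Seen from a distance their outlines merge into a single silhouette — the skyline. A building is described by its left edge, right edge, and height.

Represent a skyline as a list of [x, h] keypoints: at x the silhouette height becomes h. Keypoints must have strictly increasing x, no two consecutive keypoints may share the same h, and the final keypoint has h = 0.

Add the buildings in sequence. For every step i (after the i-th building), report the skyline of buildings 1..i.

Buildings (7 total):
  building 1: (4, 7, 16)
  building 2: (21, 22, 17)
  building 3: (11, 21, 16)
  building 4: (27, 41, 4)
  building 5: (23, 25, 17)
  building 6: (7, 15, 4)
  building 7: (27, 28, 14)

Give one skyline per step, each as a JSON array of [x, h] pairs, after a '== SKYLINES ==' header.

== SKYLINES ==
[[4,16],[7,0]]
[[4,16],[7,0],[21,17],[22,0]]
[[4,16],[7,0],[11,16],[21,17],[22,0]]
[[4,16],[7,0],[11,16],[21,17],[22,0],[27,4],[41,0]]
[[4,16],[7,0],[11,16],[21,17],[22,0],[23,17],[25,0],[27,4],[41,0]]
[[4,16],[7,4],[11,16],[21,17],[22,0],[23,17],[25,0],[27,4],[41,0]]
[[4,16],[7,4],[11,16],[21,17],[22,0],[23,17],[25,0],[27,14],[28,4],[41,0]]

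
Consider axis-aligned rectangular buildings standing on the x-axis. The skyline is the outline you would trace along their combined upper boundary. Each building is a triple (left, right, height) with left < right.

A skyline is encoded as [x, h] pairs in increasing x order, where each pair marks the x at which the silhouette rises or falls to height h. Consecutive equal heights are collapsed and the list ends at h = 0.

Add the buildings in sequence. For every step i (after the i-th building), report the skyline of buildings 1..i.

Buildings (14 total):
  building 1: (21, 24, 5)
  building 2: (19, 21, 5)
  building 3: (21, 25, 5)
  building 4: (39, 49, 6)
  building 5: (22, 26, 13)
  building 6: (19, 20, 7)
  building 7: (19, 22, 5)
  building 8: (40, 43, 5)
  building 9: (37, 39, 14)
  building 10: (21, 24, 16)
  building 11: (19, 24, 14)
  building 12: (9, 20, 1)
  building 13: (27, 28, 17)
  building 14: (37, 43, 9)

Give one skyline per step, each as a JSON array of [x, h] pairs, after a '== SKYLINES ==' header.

== SKYLINES ==
[[21,5],[24,0]]
[[19,5],[24,0]]
[[19,5],[25,0]]
[[19,5],[25,0],[39,6],[49,0]]
[[19,5],[22,13],[26,0],[39,6],[49,0]]
[[19,7],[20,5],[22,13],[26,0],[39,6],[49,0]]
[[19,7],[20,5],[22,13],[26,0],[39,6],[49,0]]
[[19,7],[20,5],[22,13],[26,0],[39,6],[49,0]]
[[19,7],[20,5],[22,13],[26,0],[37,14],[39,6],[49,0]]
[[19,7],[20,5],[21,16],[24,13],[26,0],[37,14],[39,6],[49,0]]
[[19,14],[21,16],[24,13],[26,0],[37,14],[39,6],[49,0]]
[[9,1],[19,14],[21,16],[24,13],[26,0],[37,14],[39,6],[49,0]]
[[9,1],[19,14],[21,16],[24,13],[26,0],[27,17],[28,0],[37,14],[39,6],[49,0]]
[[9,1],[19,14],[21,16],[24,13],[26,0],[27,17],[28,0],[37,14],[39,9],[43,6],[49,0]]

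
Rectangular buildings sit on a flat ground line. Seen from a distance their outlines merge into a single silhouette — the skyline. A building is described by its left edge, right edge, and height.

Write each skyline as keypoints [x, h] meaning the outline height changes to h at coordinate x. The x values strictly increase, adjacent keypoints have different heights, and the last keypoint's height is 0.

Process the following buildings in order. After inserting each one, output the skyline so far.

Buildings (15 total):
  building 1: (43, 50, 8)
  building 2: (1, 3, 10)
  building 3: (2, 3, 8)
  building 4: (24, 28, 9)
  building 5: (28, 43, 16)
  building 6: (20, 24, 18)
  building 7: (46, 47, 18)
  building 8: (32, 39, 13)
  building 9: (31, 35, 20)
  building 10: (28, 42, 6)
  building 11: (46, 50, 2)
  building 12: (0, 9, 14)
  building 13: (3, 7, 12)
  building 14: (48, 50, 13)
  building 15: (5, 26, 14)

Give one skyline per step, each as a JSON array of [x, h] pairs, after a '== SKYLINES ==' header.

== SKYLINES ==
[[43,8],[50,0]]
[[1,10],[3,0],[43,8],[50,0]]
[[1,10],[3,0],[43,8],[50,0]]
[[1,10],[3,0],[24,9],[28,0],[43,8],[50,0]]
[[1,10],[3,0],[24,9],[28,16],[43,8],[50,0]]
[[1,10],[3,0],[20,18],[24,9],[28,16],[43,8],[50,0]]
[[1,10],[3,0],[20,18],[24,9],[28,16],[43,8],[46,18],[47,8],[50,0]]
[[1,10],[3,0],[20,18],[24,9],[28,16],[43,8],[46,18],[47,8],[50,0]]
[[1,10],[3,0],[20,18],[24,9],[28,16],[31,20],[35,16],[43,8],[46,18],[47,8],[50,0]]
[[1,10],[3,0],[20,18],[24,9],[28,16],[31,20],[35,16],[43,8],[46,18],[47,8],[50,0]]
[[1,10],[3,0],[20,18],[24,9],[28,16],[31,20],[35,16],[43,8],[46,18],[47,8],[50,0]]
[[0,14],[9,0],[20,18],[24,9],[28,16],[31,20],[35,16],[43,8],[46,18],[47,8],[50,0]]
[[0,14],[9,0],[20,18],[24,9],[28,16],[31,20],[35,16],[43,8],[46,18],[47,8],[50,0]]
[[0,14],[9,0],[20,18],[24,9],[28,16],[31,20],[35,16],[43,8],[46,18],[47,8],[48,13],[50,0]]
[[0,14],[20,18],[24,14],[26,9],[28,16],[31,20],[35,16],[43,8],[46,18],[47,8],[48,13],[50,0]]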